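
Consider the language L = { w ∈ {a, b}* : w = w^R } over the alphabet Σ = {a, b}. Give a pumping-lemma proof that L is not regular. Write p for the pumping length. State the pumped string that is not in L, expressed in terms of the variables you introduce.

a^{p+k} b a^p

Toward a contradiction, assume L is regular with pumping length p.
Take w = a^p b a^p, a palindrome of length 2p+1 ≥ p.
The pumping lemma gives a decomposition w = xyz where |xy| ≤ p and |y| > 0.
Because |xy| ≤ p and w begins with p copies of a, we have y = a^k with 1 ≤ k ≤ p.
Pump with i = 2: xy^2z = a^{p+k} b a^p. Its reverse is a^p b a^{p+k}, which differs from xy^2z since k ≥ 1. So xy^2z is not a palindrome and xy^2z ∉ L.
Contradiction. Therefore L is not regular.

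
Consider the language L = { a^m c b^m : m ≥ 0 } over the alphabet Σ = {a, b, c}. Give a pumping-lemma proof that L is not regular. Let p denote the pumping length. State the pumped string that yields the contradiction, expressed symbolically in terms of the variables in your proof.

Assume L is regular; let p be its pumping constant.
Take w = a^p c b^p ∈ L with |w| = 2p+1 ≥ p.
The pumping lemma gives a decomposition w = xyz where |xy| ≤ p and y is nonempty.
Because |xy| ≤ p and w begins with p copies of a, we have y = a^k with 1 ≤ k ≤ p.
Pump with i = 2: xy^2z = a^{p+k} c b^p, which would require p+k = p. But k ≥ 1, so xy^2z ∉ L.
This is a contradiction; hence L is not regular.

a^{p+k} c b^p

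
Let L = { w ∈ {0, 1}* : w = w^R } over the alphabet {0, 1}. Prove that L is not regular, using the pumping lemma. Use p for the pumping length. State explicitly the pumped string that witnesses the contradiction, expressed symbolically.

0^{p+k} 1 0^p

Assume L is regular. Let p be the pumping length given by the pumping lemma.
Take w = 0^p 1 0^p, a palindrome of length 2p+1 ≥ p.
The pumping lemma gives a decomposition w = xyz where |xy| ≤ p and |y| ≥ 1.
The first p characters of w are 0's, so xy (and hence y) consists only of 0's. Write y = 0^k, 1 ≤ k ≤ p.
Pump with i = 2: xy^2z = 0^{p+k} 1 0^p. Its reverse is 0^p 1 0^{p+k}, which differs from xy^2z since k ≥ 1. So xy^2z is not a palindrome and xy^2z ∉ L.
This contradicts the pumping lemma, so L is not regular.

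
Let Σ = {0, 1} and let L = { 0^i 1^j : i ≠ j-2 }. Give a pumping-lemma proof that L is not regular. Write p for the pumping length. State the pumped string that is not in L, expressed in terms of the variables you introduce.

0^{p+p!} 1^{p+p!+2}

Assume L is regular; let p be its pumping constant.
Choose w = 0^p 1^{p+p!+2}. Since p ≠ (p+p!+2)-2 = p+p!, w ∈ L; and |w| ≥ p.
Write w = xyz as guaranteed by the lemma, with |xy| ≤ p and y is nonempty.
The first p characters of w are 0's, so xy (and hence y) consists only of 0's. Write y = 0^k, 1 ≤ k ≤ p.
Since 1 ≤ k ≤ p, k divides p!; set t = 1 + p!/k. Then xy^t z has p + (p!/k)·k = p + p! copies of 0. Now the 0-count is p+p! and (1-count)-2 = (p+p!+2)-2 = p+p!, so i ≠ j-2 fails. So xy^t z = 0^{p+p!} 1^{p+p!+2} ∉ L.
This contradicts the pumping lemma, so L is not regular.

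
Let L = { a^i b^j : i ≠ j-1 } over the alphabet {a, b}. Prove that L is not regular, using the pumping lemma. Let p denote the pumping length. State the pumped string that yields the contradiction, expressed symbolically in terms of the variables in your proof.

Suppose for contradiction that L is regular, and let p be the pumping length.
Choose w = a^p b^{p+p!+1}. Since p ≠ (p+p!+1)-1 = p+p!, w ∈ L; and |w| ≥ p.
By the pumping lemma, w = xyz with |xy| ≤ p and |y| ≥ 1.
Because |xy| ≤ p and w begins with p copies of a, we have y = a^k with 1 ≤ k ≤ p.
Since 1 ≤ k ≤ p, k divides p!; set t = 1 + p!/k. Then xy^t z has p + (p!/k)·k = p + p! copies of a. Now the a-count is p+p! and (b-count)-1 = (p+p!+1)-1 = p+p!, so i ≠ j-1 fails. So xy^t z = a^{p+p!} b^{p+p!+1} ∉ L.
This is a contradiction; hence L is not regular.

a^{p+p!} b^{p+p!+1}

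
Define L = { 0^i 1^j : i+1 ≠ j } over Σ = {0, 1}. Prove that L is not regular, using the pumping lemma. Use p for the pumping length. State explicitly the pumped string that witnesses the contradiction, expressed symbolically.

Assume L is regular. Let p be the pumping length given by the pumping lemma.
Choose w = 0^p 1^{p+p!+1}. Since p ≠ (p+p!+1)-1 = p+p!, w ∈ L; and |w| ≥ p.
The pumping lemma gives a decomposition w = xyz where |xy| ≤ p and |y| > 0.
The first p characters of w are 0's, so xy (and hence y) consists only of 0's. Write y = 0^k, 1 ≤ k ≤ p.
Since 1 ≤ k ≤ p, k divides p!; set t = 1 + p!/k. Then xy^t z has p + (p!/k)·k = p + p! copies of 0. Now the 0-count is p+p! and (1-count)-1 = (p+p!+1)-1 = p+p!, so i+1 ≠ j fails. So xy^t z = 0^{p+p!} 1^{p+p!+1} ∉ L.
Contradiction. Therefore L is not regular.

0^{p+p!} 1^{p+p!+1}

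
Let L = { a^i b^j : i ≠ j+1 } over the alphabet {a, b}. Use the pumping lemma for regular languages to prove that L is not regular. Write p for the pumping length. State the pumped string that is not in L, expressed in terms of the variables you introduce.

Suppose for contradiction that L is regular, and let p be the pumping length.
Choose w = a^p b^{p+p!-1}. Since p ≠ (p+p!-1)+1 = p+p!, w ∈ L; and |w| ≥ p.
Write w = xyz as guaranteed by the lemma, with |xy| ≤ p and |y| ≥ 1.
Because |xy| ≤ p and w begins with p copies of a, we have y = a^k with 1 ≤ k ≤ p.
Since 1 ≤ k ≤ p, k divides p!; set t = 1 + p!/k. Then xy^t z has p + (p!/k)·k = p + p! copies of a. Now the a-count is p+p! and (b-count)+1 = (p+p!-1)+1 = p+p!, so i ≠ j+1 fails. So xy^t z = a^{p+p!} b^{p+p!-1} ∉ L.
This contradicts the pumping lemma, so L is not regular.

a^{p+p!} b^{p+p!-1}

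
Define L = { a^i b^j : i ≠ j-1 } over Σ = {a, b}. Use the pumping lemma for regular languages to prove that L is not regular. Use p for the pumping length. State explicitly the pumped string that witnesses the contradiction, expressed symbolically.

Toward a contradiction, assume L is regular with pumping length p.
Choose w = a^p b^{p+p!+1}. Since p ≠ (p+p!+1)-1 = p+p!, w ∈ L; and |w| ≥ p.
The pumping lemma gives a decomposition w = xyz where |xy| ≤ p and y is nonempty.
The first p characters of w are a's, so xy (and hence y) consists only of a's. Write y = a^k, 1 ≤ k ≤ p.
Since 1 ≤ k ≤ p, k divides p!; set t = 1 + p!/k. Then xy^t z has p + (p!/k)·k = p + p! copies of a. Now the a-count is p+p! and (b-count)-1 = (p+p!+1)-1 = p+p!, so i ≠ j-1 fails. So xy^t z = a^{p+p!} b^{p+p!+1} ∉ L.
This is a contradiction; hence L is not regular.

a^{p+p!} b^{p+p!+1}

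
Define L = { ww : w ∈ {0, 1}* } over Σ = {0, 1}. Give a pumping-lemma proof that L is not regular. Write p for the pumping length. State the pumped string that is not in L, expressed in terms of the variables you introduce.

Toward a contradiction, assume L is regular with pumping length p.
Take w = 0^p 1^p 0^p 1^p = uu where u = 0^p1^p; then w ∈ L and |w| = 4p ≥ p.
Write w = xyz as guaranteed by the lemma, with |xy| ≤ p and |y| > 0.
Since the first p symbols of w are all 0's and |xy| ≤ p, y lies entirely in the leading 0-block: y = 0^k for some k with 1 ≤ k ≤ p.
Pump with i = 2: xy^2z = 0^{p+k} 1^p 0^p 1^p, of length 4p+k. Suppose this equals vv. The string starts with 0 and ends with 1, so v does too; thus the boundary between the two copies of v is a 1→0 transition. There is exactly one such transition, at position 2p+k, so |v| = 2p+k and |vv| = 4p+2k ≠ 4p+k since k ≥ 1. So xy^2z ∉ L.
Contradiction. Therefore L is not regular.

0^{p+k} 1^p 0^p 1^p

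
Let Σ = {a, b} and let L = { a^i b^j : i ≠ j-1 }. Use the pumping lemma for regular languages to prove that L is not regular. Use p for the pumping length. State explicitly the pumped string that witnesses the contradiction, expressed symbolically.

a^{p+p!} b^{p+p!+1}

Suppose for contradiction that L is regular, and let p be the pumping length.
Choose w = a^p b^{p+p!+1}. Since p ≠ (p+p!+1)-1 = p+p!, w ∈ L; and |w| ≥ p.
By the pumping lemma, w = xyz with |xy| ≤ p and |y| ≥ 1.
Since the first p symbols of w are all a's and |xy| ≤ p, y lies entirely in the leading a-block: y = a^k for some k with 1 ≤ k ≤ p.
Since 1 ≤ k ≤ p, k divides p!; set t = 1 + p!/k. Then xy^t z has p + (p!/k)·k = p + p! copies of a. Now the a-count is p+p! and (b-count)-1 = (p+p!+1)-1 = p+p!, so i ≠ j-1 fails. So xy^t z = a^{p+p!} b^{p+p!+1} ∉ L.
This contradicts the pumping lemma, so L is not regular.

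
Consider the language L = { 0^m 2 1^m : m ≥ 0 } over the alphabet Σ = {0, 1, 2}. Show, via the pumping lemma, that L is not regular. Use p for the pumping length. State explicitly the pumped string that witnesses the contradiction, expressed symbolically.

0^{p+k} 2 1^p

Assume L is regular; let p be its pumping constant.
Take w = 0^p 2 1^p ∈ L with |w| = 2p+1 ≥ p.
By the pumping lemma, w = xyz with |xy| ≤ p and |y| ≥ 1.
The first p characters of w are 0's, so xy (and hence y) consists only of 0's. Write y = 0^k, 1 ≤ k ≤ p.
Pump with i = 2: xy^2z = 0^{p+k} 2 1^p, which would require p+k = p. But k ≥ 1, so xy^2z ∉ L.
Contradiction. Therefore L is not regular.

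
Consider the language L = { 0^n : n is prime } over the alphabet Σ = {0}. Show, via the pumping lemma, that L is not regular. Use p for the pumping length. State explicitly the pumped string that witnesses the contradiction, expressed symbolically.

Assume L is regular. Let p be the pumping length given by the pumping lemma.
Let q be a prime with q ≥ p+2 (infinitely many primes exist), and take w = 0^q ∈ L with |w| = q ≥ p.
The pumping lemma gives a decomposition w = xyz where |xy| ≤ p and y is nonempty.
Then y = 0^k for some k with 1 ≤ k ≤ p.
Since 1 ≤ k ≤ p, |xz| = q-k. Pump with i = q+1: |xy^{q+1}z| = (q-k)+(q+1)k = q+qk = q(1+k), which is composite (both factors ≥ 2). So xy^{q+1}z = 0^{q(1+k)} ∉ L.
This contradicts the pumping lemma, so L is not regular.

0^{q(1+k)}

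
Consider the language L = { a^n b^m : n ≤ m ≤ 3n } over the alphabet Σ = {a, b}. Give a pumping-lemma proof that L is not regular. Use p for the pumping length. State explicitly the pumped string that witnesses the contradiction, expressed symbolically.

a^{p+k} b^p

Toward a contradiction, assume L is regular with pumping length p.
Take w = a^p b^p ∈ L (since p ≤ p ≤ 3p), with |w| = 2p ≥ p.
By the pumping lemma, w = xyz with |xy| ≤ p and |y| ≥ 1.
Since the first p symbols of w are all a's and |xy| ≤ p, y lies entirely in the leading a-block: y = a^k for some k with 1 ≤ k ≤ p.
Pump with i = 2: xy^2z = a^{p+k} b^p. Now n = p+k > p = m, so the condition n ≤ m fails. Thus xy^2z ∉ L.
This is a contradiction; hence L is not regular.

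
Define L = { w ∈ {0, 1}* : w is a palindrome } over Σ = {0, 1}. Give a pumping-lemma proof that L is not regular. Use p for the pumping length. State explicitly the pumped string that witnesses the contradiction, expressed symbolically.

Assume L is regular; let p be its pumping constant.
Take w = 0^p 1 0^p, a palindrome of length 2p+1 ≥ p.
By the pumping lemma, w = xyz with |xy| ≤ p and y is nonempty.
The first p characters of w are 0's, so xy (and hence y) consists only of 0's. Write y = 0^k, 1 ≤ k ≤ p.
Pump with i = 2: xy^2z = 0^{p+k} 1 0^p. Its reverse is 0^p 1 0^{p+k}, which differs from xy^2z since k ≥ 1. So xy^2z is not a palindrome and xy^2z ∉ L.
This contradicts the pumping lemma, so L is not regular.

0^{p+k} 1 0^p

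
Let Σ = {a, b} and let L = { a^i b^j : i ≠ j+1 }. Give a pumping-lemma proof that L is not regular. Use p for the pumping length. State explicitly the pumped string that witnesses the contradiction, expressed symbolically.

Suppose for contradiction that L is regular, and let p be the pumping length.
Choose w = a^p b^{p+p!-1}. Since p ≠ (p+p!-1)+1 = p+p!, w ∈ L; and |w| ≥ p.
Write w = xyz as guaranteed by the lemma, with |xy| ≤ p and |y| ≥ 1.
Because |xy| ≤ p and w begins with p copies of a, we have y = a^k with 1 ≤ k ≤ p.
Since 1 ≤ k ≤ p, k divides p!; set t = 1 + p!/k. Then xy^t z has p + (p!/k)·k = p + p! copies of a. Now the a-count is p+p! and (b-count)+1 = (p+p!-1)+1 = p+p!, so i ≠ j+1 fails. So xy^t z = a^{p+p!} b^{p+p!-1} ∉ L.
This contradicts the pumping lemma, so L is not regular.

a^{p+p!} b^{p+p!-1}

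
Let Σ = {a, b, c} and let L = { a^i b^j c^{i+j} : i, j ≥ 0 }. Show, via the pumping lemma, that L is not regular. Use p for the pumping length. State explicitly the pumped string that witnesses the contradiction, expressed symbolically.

a^{p+k} b^p c^{2p}

Toward a contradiction, assume L is regular with pumping length p.
Take w = a^p b^p c^{2p} ∈ L (with i=j=p, i+j=2p), |w| = 4p ≥ p.
Write w = xyz as guaranteed by the lemma, with |xy| ≤ p and |y| ≥ 1.
Because |xy| ≤ p and w begins with p copies of a, we have y = a^k with 1 ≤ k ≤ p.
Consider xy^2z = a^{p+k} b^p c^{2p}. Now the a- and b-counts sum to 2p+k, but the c-count is 2p ≠ 2p+k. So xy^2z ∉ L.
This contradicts the pumping lemma, so L is not regular.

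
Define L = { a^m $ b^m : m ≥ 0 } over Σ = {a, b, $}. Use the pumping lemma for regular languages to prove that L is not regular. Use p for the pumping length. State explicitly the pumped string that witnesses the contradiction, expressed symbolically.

Toward a contradiction, assume L is regular with pumping length p.
Take w = a^p $ b^p ∈ L with |w| = 2p+1 ≥ p.
By the pumping lemma, w = xyz with |xy| ≤ p and |y| > 0.
The first p characters of w are a's, so xy (and hence y) consists only of a's. Write y = a^k, 1 ≤ k ≤ p.
Pump with i = 2: xy^2z = a^{p+k} $ b^p, which would require p+k = p. But k ≥ 1, so xy^2z ∉ L.
Contradiction. Therefore L is not regular.

a^{p+k} $ b^p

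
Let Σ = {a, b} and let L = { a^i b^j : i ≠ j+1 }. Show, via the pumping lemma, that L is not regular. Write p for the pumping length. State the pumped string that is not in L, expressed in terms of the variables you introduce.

Assume L is regular; let p be its pumping constant.
Choose w = a^p b^{p+p!-1}. Since p ≠ (p+p!-1)+1 = p+p!, w ∈ L; and |w| ≥ p.
Write w = xyz as guaranteed by the lemma, with |xy| ≤ p and |y| ≥ 1.
Since the first p symbols of w are all a's and |xy| ≤ p, y lies entirely in the leading a-block: y = a^k for some k with 1 ≤ k ≤ p.
Since 1 ≤ k ≤ p, k divides p!; set t = 1 + p!/k. Then xy^t z has p + (p!/k)·k = p + p! copies of a. Now the a-count is p+p! and (b-count)+1 = (p+p!-1)+1 = p+p!, so i ≠ j+1 fails. So xy^t z = a^{p+p!} b^{p+p!-1} ∉ L.
This contradicts the pumping lemma, so L is not regular.

a^{p+p!} b^{p+p!-1}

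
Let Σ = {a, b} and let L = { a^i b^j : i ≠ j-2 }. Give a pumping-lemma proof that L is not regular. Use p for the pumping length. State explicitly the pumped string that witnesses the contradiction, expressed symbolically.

a^{p+p!} b^{p+p!+2}

Assume L is regular. Let p be the pumping length given by the pumping lemma.
Choose w = a^p b^{p+p!+2}. Since p ≠ (p+p!+2)-2 = p+p!, w ∈ L; and |w| ≥ p.
Write w = xyz as guaranteed by the lemma, with |xy| ≤ p and y is nonempty.
The first p characters of w are a's, so xy (and hence y) consists only of a's. Write y = a^k, 1 ≤ k ≤ p.
Since 1 ≤ k ≤ p, k divides p!; set t = 1 + p!/k. Then xy^t z has p + (p!/k)·k = p + p! copies of a. Now the a-count is p+p! and (b-count)-2 = (p+p!+2)-2 = p+p!, so i ≠ j-2 fails. So xy^t z = a^{p+p!} b^{p+p!+2} ∉ L.
Contradiction. Therefore L is not regular.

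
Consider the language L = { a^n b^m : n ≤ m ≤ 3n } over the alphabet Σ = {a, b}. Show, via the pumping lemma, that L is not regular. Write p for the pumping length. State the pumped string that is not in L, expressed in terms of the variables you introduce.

a^{p+k} b^p

Assume L is regular; let p be its pumping constant.
Take w = a^p b^p ∈ L (since p ≤ p ≤ 3p), with |w| = 2p ≥ p.
By the pumping lemma, w = xyz with |xy| ≤ p and |y| ≥ 1.
Because |xy| ≤ p and w begins with p copies of a, we have y = a^k with 1 ≤ k ≤ p.
Pump with i = 2: xy^2z = a^{p+k} b^p. Now n = p+k > p = m, so the condition n ≤ m fails. Thus xy^2z ∉ L.
This contradicts the pumping lemma, so L is not regular.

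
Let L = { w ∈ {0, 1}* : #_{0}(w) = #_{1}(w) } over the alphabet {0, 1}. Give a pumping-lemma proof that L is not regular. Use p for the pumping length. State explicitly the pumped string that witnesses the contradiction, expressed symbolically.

Toward a contradiction, assume L is regular with pumping length p.
Choose w = 0^p 1^p ∈ L with |w| = 2p ≥ p.
By the pumping lemma, w = xyz with |xy| ≤ p and y is nonempty.
Because |xy| ≤ p and w begins with p copies of 0, we have y = 0^k with 1 ≤ k ≤ p.
Pump with i = 2: xy^2z = 0^{p+k} 1^p has p+k occurrences of 0 but only p of 1. Since k ≥ 1 the counts differ, so xy^2z ∉ L.
Contradiction. Therefore L is not regular.

0^{p+k} 1^p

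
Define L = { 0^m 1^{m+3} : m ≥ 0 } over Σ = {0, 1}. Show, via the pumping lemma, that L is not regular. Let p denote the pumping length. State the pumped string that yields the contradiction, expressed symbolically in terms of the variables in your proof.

0^{p+k} 1^{p+3}

Assume L is regular. Let p be the pumping length given by the pumping lemma.
Choose w = 0^p 1^{p+3}, which is in L with |w| = 2p+3 ≥ p.
By the pumping lemma, w = xyz with |xy| ≤ p and y is nonempty.
The first p characters of w are 0's, so xy (and hence y) consists only of 0's. Write y = 0^k, 1 ≤ k ≤ p.
Pump with i = 2: xy^2z = 0^{p+k} 1^{p+3}. For this to lie in L we would need p+3 = (p+k)+3, which forces k = 0. But k ≥ 1, so xy^2z ∉ L.
This contradicts the pumping lemma, so L is not regular.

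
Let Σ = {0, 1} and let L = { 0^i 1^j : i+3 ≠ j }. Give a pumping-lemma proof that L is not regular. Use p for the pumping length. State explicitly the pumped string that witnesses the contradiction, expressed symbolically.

0^{p+p!} 1^{p+p!+3}

Suppose for contradiction that L is regular, and let p be the pumping length.
Choose w = 0^p 1^{p+p!+3}. Since p ≠ (p+p!+3)-3 = p+p!, w ∈ L; and |w| ≥ p.
By the pumping lemma, w = xyz with |xy| ≤ p and y is nonempty.
The first p characters of w are 0's, so xy (and hence y) consists only of 0's. Write y = 0^k, 1 ≤ k ≤ p.
Since 1 ≤ k ≤ p, k divides p!; set t = 1 + p!/k. Then xy^t z has p + (p!/k)·k = p + p! copies of 0. Now the 0-count is p+p! and (1-count)-3 = (p+p!+3)-3 = p+p!, so i+3 ≠ j fails. So xy^t z = 0^{p+p!} 1^{p+p!+3} ∉ L.
Contradiction. Therefore L is not regular.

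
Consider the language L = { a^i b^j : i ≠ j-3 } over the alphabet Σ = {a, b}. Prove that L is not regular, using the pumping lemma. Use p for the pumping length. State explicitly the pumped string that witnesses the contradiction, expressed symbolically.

Assume L is regular. Let p be the pumping length given by the pumping lemma.
Choose w = a^p b^{p+p!+3}. Since p ≠ (p+p!+3)-3 = p+p!, w ∈ L; and |w| ≥ p.
By the pumping lemma, w = xyz with |xy| ≤ p and |y| > 0.
Because |xy| ≤ p and w begins with p copies of a, we have y = a^k with 1 ≤ k ≤ p.
Since 1 ≤ k ≤ p, k divides p!; set t = 1 + p!/k. Then xy^t z has p + (p!/k)·k = p + p! copies of a. Now the a-count is p+p! and (b-count)-3 = (p+p!+3)-3 = p+p!, so i ≠ j-3 fails. So xy^t z = a^{p+p!} b^{p+p!+3} ∉ L.
This is a contradiction; hence L is not regular.

a^{p+p!} b^{p+p!+3}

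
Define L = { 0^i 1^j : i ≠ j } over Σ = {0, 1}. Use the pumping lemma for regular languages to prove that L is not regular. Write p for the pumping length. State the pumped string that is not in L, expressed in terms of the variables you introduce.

Assume L is regular. Let p be the pumping length given by the pumping lemma.
Choose w = 0^p 1^{p+p!}. Since p ≠ p+p!, w ∈ L; and |w| ≥ p.
Write w = xyz as guaranteed by the lemma, with |xy| ≤ p and y is nonempty.
The first p characters of w are 0's, so xy (and hence y) consists only of 0's. Write y = 0^k, 1 ≤ k ≤ p.
Since 1 ≤ k ≤ p, k divides p!; set t = 1 + p!/k. Then xy^t z has p + (p!/k)·k = p + p! copies of 0. Now the 0-count equals the 1-count, so i ≠ j fails. So xy^t z = 0^{p+p!} 1^{p+p!} ∉ L.
This contradicts the pumping lemma, so L is not regular.

0^{p+p!} 1^{p+p!}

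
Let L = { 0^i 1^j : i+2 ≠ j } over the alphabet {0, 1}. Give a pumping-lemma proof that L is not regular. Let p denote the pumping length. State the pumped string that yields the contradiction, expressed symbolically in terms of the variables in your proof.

0^{p+p!} 1^{p+p!+2}

Assume L is regular; let p be its pumping constant.
Choose w = 0^p 1^{p+p!+2}. Since p ≠ (p+p!+2)-2 = p+p!, w ∈ L; and |w| ≥ p.
By the pumping lemma, w = xyz with |xy| ≤ p and y is nonempty.
Because |xy| ≤ p and w begins with p copies of 0, we have y = 0^k with 1 ≤ k ≤ p.
Since 1 ≤ k ≤ p, k divides p!; set t = 1 + p!/k. Then xy^t z has p + (p!/k)·k = p + p! copies of 0. Now the 0-count is p+p! and (1-count)-2 = (p+p!+2)-2 = p+p!, so i+2 ≠ j fails. So xy^t z = 0^{p+p!} 1^{p+p!+2} ∉ L.
This contradicts the pumping lemma, so L is not regular.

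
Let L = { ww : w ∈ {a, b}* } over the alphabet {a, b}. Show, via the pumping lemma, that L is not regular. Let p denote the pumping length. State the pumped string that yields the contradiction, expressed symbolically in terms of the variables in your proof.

a^{p+k} b^p a^p b^p

Toward a contradiction, assume L is regular with pumping length p.
Take w = a^p b^p a^p b^p = uu where u = a^pb^p; then w ∈ L and |w| = 4p ≥ p.
By the pumping lemma, w = xyz with |xy| ≤ p and |y| > 0.
Because |xy| ≤ p and w begins with p copies of a, we have y = a^k with 1 ≤ k ≤ p.
Pump with i = 2: xy^2z = a^{p+k} b^p a^p b^p, of length 4p+k. Suppose this equals vv. The string starts with a and ends with b, so v does too; thus the boundary between the two copies of v is a b→a transition. There is exactly one such transition, at position 2p+k, so |v| = 2p+k and |vv| = 4p+2k ≠ 4p+k since k ≥ 1. So xy^2z ∉ L.
Contradiction. Therefore L is not regular.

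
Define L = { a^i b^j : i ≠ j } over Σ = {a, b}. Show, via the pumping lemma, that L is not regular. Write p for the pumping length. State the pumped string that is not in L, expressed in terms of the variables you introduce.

a^{p+p!} b^{p+p!}

Assume L is regular; let p be its pumping constant.
Choose w = a^p b^{p+p!}. Since p ≠ p+p!, w ∈ L; and |w| ≥ p.
The pumping lemma gives a decomposition w = xyz where |xy| ≤ p and |y| > 0.
The first p characters of w are a's, so xy (and hence y) consists only of a's. Write y = a^k, 1 ≤ k ≤ p.
Since 1 ≤ k ≤ p, k divides p!; set t = 1 + p!/k. Then xy^t z has p + (p!/k)·k = p + p! copies of a. Now the a-count equals the b-count, so i ≠ j fails. So xy^t z = a^{p+p!} b^{p+p!} ∉ L.
This contradicts the pumping lemma, so L is not regular.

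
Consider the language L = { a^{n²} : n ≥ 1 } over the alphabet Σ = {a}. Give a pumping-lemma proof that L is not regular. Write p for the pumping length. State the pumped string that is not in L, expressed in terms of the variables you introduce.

Suppose for contradiction that L is regular, and let p be the pumping length.
Take w = a^{p²} ∈ L with |w| = p² ≥ p.
By the pumping lemma, w = xyz with |xy| ≤ p and y is nonempty.
Then y = a^k for some k with 1 ≤ k ≤ p.
Pump with i = 2: xy^2z = a^{p²+k}. Since 1 ≤ k ≤ p, p² < p²+k ≤ p²+p < (p+1)², so p²+k lies strictly between consecutive squares and is not a perfect square. So xy^2z ∉ L.
Contradiction. Therefore L is not regular.

a^{p²+k}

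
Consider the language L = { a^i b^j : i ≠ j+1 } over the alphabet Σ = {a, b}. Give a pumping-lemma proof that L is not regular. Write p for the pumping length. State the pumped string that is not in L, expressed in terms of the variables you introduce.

a^{p+p!} b^{p+p!-1}

Toward a contradiction, assume L is regular with pumping length p.
Choose w = a^p b^{p+p!-1}. Since p ≠ (p+p!-1)+1 = p+p!, w ∈ L; and |w| ≥ p.
Write w = xyz as guaranteed by the lemma, with |xy| ≤ p and |y| ≥ 1.
The first p characters of w are a's, so xy (and hence y) consists only of a's. Write y = a^k, 1 ≤ k ≤ p.
Since 1 ≤ k ≤ p, k divides p!; set t = 1 + p!/k. Then xy^t z has p + (p!/k)·k = p + p! copies of a. Now the a-count is p+p! and (b-count)+1 = (p+p!-1)+1 = p+p!, so i ≠ j+1 fails. So xy^t z = a^{p+p!} b^{p+p!-1} ∉ L.
This contradicts the pumping lemma, so L is not regular.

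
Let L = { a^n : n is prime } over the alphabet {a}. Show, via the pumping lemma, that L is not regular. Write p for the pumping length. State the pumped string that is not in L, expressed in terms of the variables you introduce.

a^{q(1+k)}

Assume L is regular. Let p be the pumping length given by the pumping lemma.
Let q be a prime with q ≥ p+2 (infinitely many primes exist), and take w = a^q ∈ L with |w| = q ≥ p.
Write w = xyz as guaranteed by the lemma, with |xy| ≤ p and |y| ≥ 1.
Then y = a^k for some k with 1 ≤ k ≤ p.
Since 1 ≤ k ≤ p, |xz| = q-k. Pump with i = q+1: |xy^{q+1}z| = (q-k)+(q+1)k = q+qk = q(1+k), which is composite (both factors ≥ 2). So xy^{q+1}z = a^{q(1+k)} ∉ L.
Contradiction. Therefore L is not regular.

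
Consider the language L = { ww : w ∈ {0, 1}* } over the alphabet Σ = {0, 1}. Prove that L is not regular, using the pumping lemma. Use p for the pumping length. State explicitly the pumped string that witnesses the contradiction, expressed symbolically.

Suppose for contradiction that L is regular, and let p be the pumping length.
Take w = 0^p 1^p 0^p 1^p = uu where u = 0^p1^p; then w ∈ L and |w| = 4p ≥ p.
By the pumping lemma, w = xyz with |xy| ≤ p and |y| > 0.
Since the first p symbols of w are all 0's and |xy| ≤ p, y lies entirely in the leading 0-block: y = 0^k for some k with 1 ≤ k ≤ p.
Pump with i = 2: xy^2z = 0^{p+k} 1^p 0^p 1^p, of length 4p+k. Suppose this equals vv. The string starts with 0 and ends with 1, so v does too; thus the boundary between the two copies of v is a 1→0 transition. There is exactly one such transition, at position 2p+k, so |v| = 2p+k and |vv| = 4p+2k ≠ 4p+k since k ≥ 1. So xy^2z ∉ L.
Contradiction. Therefore L is not regular.

0^{p+k} 1^p 0^p 1^p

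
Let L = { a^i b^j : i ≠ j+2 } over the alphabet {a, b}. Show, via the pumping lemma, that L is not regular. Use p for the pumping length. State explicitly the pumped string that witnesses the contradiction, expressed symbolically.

Assume L is regular. Let p be the pumping length given by the pumping lemma.
Choose w = a^p b^{p+p!-2}. Since p ≠ (p+p!-2)+2 = p+p!, w ∈ L; and |w| ≥ p.
The pumping lemma gives a decomposition w = xyz where |xy| ≤ p and |y| > 0.
The first p characters of w are a's, so xy (and hence y) consists only of a's. Write y = a^k, 1 ≤ k ≤ p.
Since 1 ≤ k ≤ p, k divides p!; set t = 1 + p!/k. Then xy^t z has p + (p!/k)·k = p + p! copies of a. Now the a-count is p+p! and (b-count)+2 = (p+p!-2)+2 = p+p!, so i ≠ j+2 fails. So xy^t z = a^{p+p!} b^{p+p!-2} ∉ L.
Contradiction. Therefore L is not regular.

a^{p+p!} b^{p+p!-2}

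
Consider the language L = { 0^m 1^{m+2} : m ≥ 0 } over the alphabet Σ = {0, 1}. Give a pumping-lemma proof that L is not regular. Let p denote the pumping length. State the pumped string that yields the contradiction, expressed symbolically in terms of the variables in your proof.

0^{p+k} 1^{p+2}

Suppose for contradiction that L is regular, and let p be the pumping length.
Choose w = 0^p 1^{p+2}, which is in L with |w| = 2p+2 ≥ p.
By the pumping lemma, w = xyz with |xy| ≤ p and |y| > 0.
Since the first p symbols of w are all 0's and |xy| ≤ p, y lies entirely in the leading 0-block: y = 0^k for some k with 1 ≤ k ≤ p.
Pump with i = 2: xy^2z = 0^{p+k} 1^{p+2}. For this to lie in L we would need p+2 = (p+k)+2, which forces k = 0. But k ≥ 1, so xy^2z ∉ L.
Contradiction. Therefore L is not regular.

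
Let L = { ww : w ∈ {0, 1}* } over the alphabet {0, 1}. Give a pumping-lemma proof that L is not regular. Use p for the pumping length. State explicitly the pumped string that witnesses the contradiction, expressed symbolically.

0^{p+k} 1^p 0^p 1^p

Toward a contradiction, assume L is regular with pumping length p.
Take w = 0^p 1^p 0^p 1^p = uu where u = 0^p1^p; then w ∈ L and |w| = 4p ≥ p.
By the pumping lemma, w = xyz with |xy| ≤ p and |y| ≥ 1.
The first p characters of w are 0's, so xy (and hence y) consists only of 0's. Write y = 0^k, 1 ≤ k ≤ p.
Pump with i = 2: xy^2z = 0^{p+k} 1^p 0^p 1^p, of length 4p+k. Suppose this equals vv. The string starts with 0 and ends with 1, so v does too; thus the boundary between the two copies of v is a 1→0 transition. There is exactly one such transition, at position 2p+k, so |v| = 2p+k and |vv| = 4p+2k ≠ 4p+k since k ≥ 1. So xy^2z ∉ L.
Contradiction. Therefore L is not regular.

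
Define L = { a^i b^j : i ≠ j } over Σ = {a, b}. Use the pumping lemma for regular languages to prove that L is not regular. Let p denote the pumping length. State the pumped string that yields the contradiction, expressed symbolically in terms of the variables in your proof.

Assume L is regular. Let p be the pumping length given by the pumping lemma.
Choose w = a^p b^{p+p!}. Since p ≠ p+p!, w ∈ L; and |w| ≥ p.
The pumping lemma gives a decomposition w = xyz where |xy| ≤ p and |y| > 0.
The first p characters of w are a's, so xy (and hence y) consists only of a's. Write y = a^k, 1 ≤ k ≤ p.
Since 1 ≤ k ≤ p, k divides p!; set t = 1 + p!/k. Then xy^t z has p + (p!/k)·k = p + p! copies of a. Now the a-count equals the b-count, so i ≠ j fails. So xy^t z = a^{p+p!} b^{p+p!} ∉ L.
This is a contradiction; hence L is not regular.

a^{p+p!} b^{p+p!}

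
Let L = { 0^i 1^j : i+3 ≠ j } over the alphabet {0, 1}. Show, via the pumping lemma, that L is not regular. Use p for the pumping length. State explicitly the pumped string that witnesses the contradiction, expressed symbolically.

0^{p+p!} 1^{p+p!+3}

Toward a contradiction, assume L is regular with pumping length p.
Choose w = 0^p 1^{p+p!+3}. Since p ≠ (p+p!+3)-3 = p+p!, w ∈ L; and |w| ≥ p.
By the pumping lemma, w = xyz with |xy| ≤ p and y is nonempty.
Because |xy| ≤ p and w begins with p copies of 0, we have y = 0^k with 1 ≤ k ≤ p.
Since 1 ≤ k ≤ p, k divides p!; set t = 1 + p!/k. Then xy^t z has p + (p!/k)·k = p + p! copies of 0. Now the 0-count is p+p! and (1-count)-3 = (p+p!+3)-3 = p+p!, so i+3 ≠ j fails. So xy^t z = 0^{p+p!} 1^{p+p!+3} ∉ L.
This contradicts the pumping lemma, so L is not regular.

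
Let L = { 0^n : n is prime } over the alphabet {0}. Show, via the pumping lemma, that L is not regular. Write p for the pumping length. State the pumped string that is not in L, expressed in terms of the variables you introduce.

Suppose for contradiction that L is regular, and let p be the pumping length.
Let q be a prime with q ≥ p+2 (infinitely many primes exist), and take w = 0^q ∈ L with |w| = q ≥ p.
Write w = xyz as guaranteed by the lemma, with |xy| ≤ p and |y| ≥ 1.
Then y = 0^k for some k with 1 ≤ k ≤ p.
Since 1 ≤ k ≤ p, |xz| = q-k. Pump with i = q+1: |xy^{q+1}z| = (q-k)+(q+1)k = q+qk = q(1+k), which is composite (both factors ≥ 2). So xy^{q+1}z = 0^{q(1+k)} ∉ L.
This is a contradiction; hence L is not regular.

0^{q(1+k)}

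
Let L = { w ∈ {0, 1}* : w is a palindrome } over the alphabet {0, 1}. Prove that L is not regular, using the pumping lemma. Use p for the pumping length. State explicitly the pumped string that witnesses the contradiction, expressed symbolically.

0^{p+k} 1 0^p

Toward a contradiction, assume L is regular with pumping length p.
Take w = 0^p 1 0^p, a palindrome of length 2p+1 ≥ p.
Write w = xyz as guaranteed by the lemma, with |xy| ≤ p and |y| ≥ 1.
The first p characters of w are 0's, so xy (and hence y) consists only of 0's. Write y = 0^k, 1 ≤ k ≤ p.
Pump with i = 2: xy^2z = 0^{p+k} 1 0^p. Its reverse is 0^p 1 0^{p+k}, which differs from xy^2z since k ≥ 1. So xy^2z is not a palindrome and xy^2z ∉ L.
Contradiction. Therefore L is not regular.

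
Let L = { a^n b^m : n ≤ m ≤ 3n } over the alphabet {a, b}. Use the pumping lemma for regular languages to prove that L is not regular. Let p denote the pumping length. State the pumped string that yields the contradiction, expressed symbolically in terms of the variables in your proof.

a^{p+k} b^p

Suppose for contradiction that L is regular, and let p be the pumping length.
Take w = a^p b^p ∈ L (since p ≤ p ≤ 3p), with |w| = 2p ≥ p.
By the pumping lemma, w = xyz with |xy| ≤ p and |y| > 0.
The first p characters of w are a's, so xy (and hence y) consists only of a's. Write y = a^k, 1 ≤ k ≤ p.
Pump with i = 2: xy^2z = a^{p+k} b^p. Now n = p+k > p = m, so the condition n ≤ m fails. Thus xy^2z ∉ L.
Contradiction. Therefore L is not regular.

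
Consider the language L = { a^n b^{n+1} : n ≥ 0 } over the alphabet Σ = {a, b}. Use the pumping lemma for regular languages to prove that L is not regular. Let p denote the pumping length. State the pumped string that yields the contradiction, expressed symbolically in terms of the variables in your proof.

a^{p+k} b^{p+1}

Suppose for contradiction that L is regular, and let p be the pumping length.
Let w = a^p b^{p+1} ∈ L; note |w| = 2p+1 ≥ p.
Write w = xyz as guaranteed by the lemma, with |xy| ≤ p and |y| ≥ 1.
Since the first p symbols of w are all a's and |xy| ≤ p, y lies entirely in the leading a-block: y = a^k for some k with 1 ≤ k ≤ p.
Pump with i = 2: xy^2z = a^{p+k} b^{p+1}. For this to lie in L we would need p+1 = (p+k)+1, which forces k = 0. But k ≥ 1, so xy^2z ∉ L.
This is a contradiction; hence L is not regular.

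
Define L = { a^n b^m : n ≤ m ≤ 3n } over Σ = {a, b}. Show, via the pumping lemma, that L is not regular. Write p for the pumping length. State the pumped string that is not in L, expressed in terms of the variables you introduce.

a^{p+k} b^p

Toward a contradiction, assume L is regular with pumping length p.
Take w = a^p b^p ∈ L (since p ≤ p ≤ 3p), with |w| = 2p ≥ p.
By the pumping lemma, w = xyz with |xy| ≤ p and |y| > 0.
Since the first p symbols of w are all a's and |xy| ≤ p, y lies entirely in the leading a-block: y = a^k for some k with 1 ≤ k ≤ p.
Pump with i = 2: xy^2z = a^{p+k} b^p. Now n = p+k > p = m, so the condition n ≤ m fails. Thus xy^2z ∉ L.
Contradiction. Therefore L is not regular.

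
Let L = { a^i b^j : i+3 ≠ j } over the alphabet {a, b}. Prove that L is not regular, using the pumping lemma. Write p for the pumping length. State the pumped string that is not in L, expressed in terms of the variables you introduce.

a^{p+p!} b^{p+p!+3}

Assume L is regular; let p be its pumping constant.
Choose w = a^p b^{p+p!+3}. Since p ≠ (p+p!+3)-3 = p+p!, w ∈ L; and |w| ≥ p.
Write w = xyz as guaranteed by the lemma, with |xy| ≤ p and |y| ≥ 1.
Since the first p symbols of w are all a's and |xy| ≤ p, y lies entirely in the leading a-block: y = a^k for some k with 1 ≤ k ≤ p.
Since 1 ≤ k ≤ p, k divides p!; set t = 1 + p!/k. Then xy^t z has p + (p!/k)·k = p + p! copies of a. Now the a-count is p+p! and (b-count)-3 = (p+p!+3)-3 = p+p!, so i+3 ≠ j fails. So xy^t z = a^{p+p!} b^{p+p!+3} ∉ L.
This contradicts the pumping lemma, so L is not regular.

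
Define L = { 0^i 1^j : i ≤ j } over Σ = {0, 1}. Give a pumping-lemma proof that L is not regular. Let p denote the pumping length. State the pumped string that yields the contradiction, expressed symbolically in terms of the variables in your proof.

Assume L is regular. Let p be the pumping length given by the pumping lemma.
Choose w = 0^p 1^p ∈ L, with |w| = 2p ≥ p.
The pumping lemma gives a decomposition w = xyz where |xy| ≤ p and y is nonempty.
Because |xy| ≤ p and w begins with p copies of 0, we have y = 0^k with 1 ≤ k ≤ p.
Consider xy^2z = 0^{p+k} 1^p. Since k ≥ 1, the 0-count p+k exceeds the 1-count p, so i ≤ j fails; thus xy^2z ∉ L.
Contradiction. Therefore L is not regular.

0^{p+k} 1^p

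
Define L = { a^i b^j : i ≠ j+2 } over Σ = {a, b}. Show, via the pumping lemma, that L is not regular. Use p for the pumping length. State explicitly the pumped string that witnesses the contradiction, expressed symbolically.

Toward a contradiction, assume L is regular with pumping length p.
Choose w = a^p b^{p+p!-2}. Since p ≠ (p+p!-2)+2 = p+p!, w ∈ L; and |w| ≥ p.
By the pumping lemma, w = xyz with |xy| ≤ p and |y| ≥ 1.
Because |xy| ≤ p and w begins with p copies of a, we have y = a^k with 1 ≤ k ≤ p.
Since 1 ≤ k ≤ p, k divides p!; set t = 1 + p!/k. Then xy^t z has p + (p!/k)·k = p + p! copies of a. Now the a-count is p+p! and (b-count)+2 = (p+p!-2)+2 = p+p!, so i ≠ j+2 fails. So xy^t z = a^{p+p!} b^{p+p!-2} ∉ L.
Contradiction. Therefore L is not regular.

a^{p+p!} b^{p+p!-2}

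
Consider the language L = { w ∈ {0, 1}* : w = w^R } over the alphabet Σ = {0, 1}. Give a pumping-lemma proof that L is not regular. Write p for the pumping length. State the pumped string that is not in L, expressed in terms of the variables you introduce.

Assume L is regular. Let p be the pumping length given by the pumping lemma.
Take w = 0^p 1 0^p, a palindrome of length 2p+1 ≥ p.
The pumping lemma gives a decomposition w = xyz where |xy| ≤ p and |y| > 0.
Because |xy| ≤ p and w begins with p copies of 0, we have y = 0^k with 1 ≤ k ≤ p.
Pump with i = 2: xy^2z = 0^{p+k} 1 0^p. Its reverse is 0^p 1 0^{p+k}, which differs from xy^2z since k ≥ 1. So xy^2z is not a palindrome and xy^2z ∉ L.
This contradicts the pumping lemma, so L is not regular.

0^{p+k} 1 0^p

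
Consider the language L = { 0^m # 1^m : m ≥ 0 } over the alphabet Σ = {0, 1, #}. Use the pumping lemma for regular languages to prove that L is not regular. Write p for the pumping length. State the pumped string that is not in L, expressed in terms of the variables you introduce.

0^{p+k} # 1^p

Assume L is regular; let p be its pumping constant.
Take w = 0^p # 1^p ∈ L with |w| = 2p+1 ≥ p.
Write w = xyz as guaranteed by the lemma, with |xy| ≤ p and |y| > 0.
Because |xy| ≤ p and w begins with p copies of 0, we have y = 0^k with 1 ≤ k ≤ p.
Pump with i = 2: xy^2z = 0^{p+k} # 1^p, which would require p+k = p. But k ≥ 1, so xy^2z ∉ L.
Contradiction. Therefore L is not regular.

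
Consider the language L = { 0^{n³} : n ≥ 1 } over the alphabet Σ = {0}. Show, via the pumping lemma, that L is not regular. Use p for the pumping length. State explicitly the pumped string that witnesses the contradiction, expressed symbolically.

0^{p³+k}

Toward a contradiction, assume L is regular with pumping length p.
Take w = 0^{p³} ∈ L with |w| = p³ ≥ p.
The pumping lemma gives a decomposition w = xyz where |xy| ≤ p and |y| > 0.
Then y = 0^k for some k with 1 ≤ k ≤ p.
Pump with i = 2: xy^2z = 0^{p³+k}. Since 1 ≤ k ≤ p, p³ < p³+k ≤ p³+p < p³+3p²+3p+1 = (p+1)³, so p³+k is not a perfect cube. So xy^2z ∉ L.
This contradicts the pumping lemma, so L is not regular.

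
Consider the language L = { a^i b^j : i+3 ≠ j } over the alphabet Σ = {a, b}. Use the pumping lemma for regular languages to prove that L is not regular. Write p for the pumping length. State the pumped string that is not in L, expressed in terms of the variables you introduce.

a^{p+p!} b^{p+p!+3}

Assume L is regular. Let p be the pumping length given by the pumping lemma.
Choose w = a^p b^{p+p!+3}. Since p ≠ (p+p!+3)-3 = p+p!, w ∈ L; and |w| ≥ p.
The pumping lemma gives a decomposition w = xyz where |xy| ≤ p and |y| > 0.
The first p characters of w are a's, so xy (and hence y) consists only of a's. Write y = a^k, 1 ≤ k ≤ p.
Since 1 ≤ k ≤ p, k divides p!; set t = 1 + p!/k. Then xy^t z has p + (p!/k)·k = p + p! copies of a. Now the a-count is p+p! and (b-count)-3 = (p+p!+3)-3 = p+p!, so i+3 ≠ j fails. So xy^t z = a^{p+p!} b^{p+p!+3} ∉ L.
This is a contradiction; hence L is not regular.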